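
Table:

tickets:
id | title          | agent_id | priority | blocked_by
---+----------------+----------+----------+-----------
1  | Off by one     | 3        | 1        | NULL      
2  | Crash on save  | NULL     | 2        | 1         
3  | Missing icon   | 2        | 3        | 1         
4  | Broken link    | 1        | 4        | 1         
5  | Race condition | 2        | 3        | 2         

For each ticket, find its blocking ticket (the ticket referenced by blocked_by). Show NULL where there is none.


This is a self-join: tickets is joined to a second copy of itself, matching each row's blocked_by to another row's id. Use LEFT JOIN so rows with blocked_by=NULL are kept.
  - ticket 1 (Off by one): blocked_by=NULL -> NULL
  - ticket 2 (Crash on save): blocked_by=1 -> Off by one
  - ticket 3 (Missing icon): blocked_by=1 -> Off by one
  - ticket 4 (Broken link): blocked_by=1 -> Off by one
  - ticket 5 (Race condition): blocked_by=2 -> Crash on save

SQL:
SELECT a.title AS item, b.title AS blocked_by
FROM tickets a
LEFT JOIN tickets b ON a.blocked_by = b.id

Result:
item           | blocked_by   
---------------+--------------
Off by one     | NULL         
Crash on save  | Off by one   
Missing icon   | Off by one   
Broken link    | Off by one   
Race condition | Crash on save


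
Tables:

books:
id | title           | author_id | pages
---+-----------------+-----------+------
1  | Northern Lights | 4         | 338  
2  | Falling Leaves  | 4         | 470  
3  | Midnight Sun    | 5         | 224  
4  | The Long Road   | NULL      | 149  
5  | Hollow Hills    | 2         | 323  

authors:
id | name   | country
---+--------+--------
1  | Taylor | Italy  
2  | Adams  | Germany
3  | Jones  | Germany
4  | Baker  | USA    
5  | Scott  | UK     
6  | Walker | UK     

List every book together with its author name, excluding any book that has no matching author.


INNER JOIN keeps only books rows whose author_id matches an id in authors. Walk through each book:
  - book 1 (Northern Lights): author_id=4 -> matches Baker
  - book 2 (Falling Leaves): author_id=4 -> matches Baker
  - book 3 (Midnight Sun): author_id=5 -> matches Scott
  - book 4 (The Long Road): author_id=NULL, no match -> dropped
  - book 5 (Hollow Hills): author_id=2 -> matches Adams
So 1 of 5 rows is dropped.

SQL:
SELECT a.title, b.name AS author
FROM books a
INNER JOIN authors b ON a.author_id = b.id

Result:
title           | author
----------------+-------
Northern Lights | Baker 
Falling Leaves  | Baker 
Midnight Sun    | Scott 
Hollow Hills    | Adams 


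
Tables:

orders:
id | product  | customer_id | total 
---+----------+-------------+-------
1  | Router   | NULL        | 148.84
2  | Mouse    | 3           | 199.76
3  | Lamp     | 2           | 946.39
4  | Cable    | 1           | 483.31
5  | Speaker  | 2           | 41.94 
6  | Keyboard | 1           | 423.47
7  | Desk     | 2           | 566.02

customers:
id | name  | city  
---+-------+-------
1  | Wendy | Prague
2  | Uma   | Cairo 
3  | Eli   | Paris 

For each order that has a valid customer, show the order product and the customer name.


INNER JOIN keeps only orders rows whose customer_id matches an id in customers. Walk through each order:
  - order 1 (Router): customer_id=NULL, no match -> dropped
  - order 2 (Mouse): customer_id=3 -> matches Eli
  - order 3 (Lamp): customer_id=2 -> matches Uma
  - order 4 (Cable): customer_id=1 -> matches Wendy
  - order 5 (Speaker): customer_id=2 -> matches Uma
  - order 6 (Keyboard): customer_id=1 -> matches Wendy
  - order 7 (Desk): customer_id=2 -> matches Uma
So 1 of 7 rows is dropped.

SQL:
SELECT a.product, b.name AS customer
FROM orders a
INNER JOIN customers b ON a.customer_id = b.id

Result:
product  | customer
---------+---------
Mouse    | Eli     
Lamp     | Uma     
Cable    | Wendy   
Speaker  | Uma     
Keyboard | Wendy   
Desk     | Uma     


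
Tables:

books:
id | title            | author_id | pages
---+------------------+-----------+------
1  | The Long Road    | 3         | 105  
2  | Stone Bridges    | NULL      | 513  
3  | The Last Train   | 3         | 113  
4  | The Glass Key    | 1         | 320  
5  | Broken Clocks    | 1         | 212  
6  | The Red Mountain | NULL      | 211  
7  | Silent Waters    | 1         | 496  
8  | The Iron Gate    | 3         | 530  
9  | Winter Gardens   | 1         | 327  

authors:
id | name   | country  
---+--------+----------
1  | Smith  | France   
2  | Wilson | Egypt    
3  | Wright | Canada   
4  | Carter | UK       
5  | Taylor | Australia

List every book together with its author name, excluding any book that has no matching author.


INNER JOIN keeps only books rows whose author_id matches an id in authors. Walk through each book:
  - book 1 (The Long Road): author_id=3 -> matches Wright
  - book 2 (Stone Bridges): author_id=NULL, no match -> dropped
  - book 3 (The Last Train): author_id=3 -> matches Wright
  - book 4 (The Glass Key): author_id=1 -> matches Smith
  - book 5 (Broken Clocks): author_id=1 -> matches Smith
  - book 6 (The Red Mountain): author_id=NULL, no match -> dropped
  - book 7 (Silent Waters): author_id=1 -> matches Smith
  - book 8 (The Iron Gate): author_id=3 -> matches Wright
  - book 9 (Winter Gardens): author_id=1 -> matches Smith
So 2 of 9 rows are dropped.

SQL:
SELECT a.title, b.name AS author
FROM books a
INNER JOIN authors b ON a.author_id = b.id

Result:
title          | author
---------------+-------
The Long Road  | Wright
The Last Train | Wright
The Glass Key  | Smith 
Broken Clocks  | Smith 
Silent Waters  | Smith 
The Iron Gate  | Wright
Winter Gardens | Smith 


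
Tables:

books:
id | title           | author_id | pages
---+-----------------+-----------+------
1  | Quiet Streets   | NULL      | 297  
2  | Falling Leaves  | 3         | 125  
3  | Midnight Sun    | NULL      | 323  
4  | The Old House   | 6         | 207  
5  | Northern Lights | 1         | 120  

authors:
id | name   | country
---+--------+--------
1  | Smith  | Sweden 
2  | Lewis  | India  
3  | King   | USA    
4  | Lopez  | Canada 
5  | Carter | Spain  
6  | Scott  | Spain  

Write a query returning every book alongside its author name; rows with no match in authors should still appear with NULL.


LEFT JOIN keeps every row from books (the left table); where author_id has no match in authors, the author columns become NULL. Walk through each book:
  - book 1 (Quiet Streets): author_id=NULL, no match -> kept with NULL
  - book 2 (Falling Leaves): author_id=3 -> matches King
  - book 3 (Midnight Sun): author_id=NULL, no match -> kept with NULL
  - book 4 (The Old House): author_id=6 -> matches Scott
  - book 5 (Northern Lights): author_id=1 -> matches Smith
All 5 rows appear; 2 have NULL author.

SQL:
SELECT a.title, b.name AS author
FROM books a
LEFT JOIN authors b ON a.author_id = b.id

Result:
title           | author
----------------+-------
Quiet Streets   | NULL  
Falling Leaves  | King  
Midnight Sun    | NULL  
The Old House   | Scott 
Northern Lights | Smith 


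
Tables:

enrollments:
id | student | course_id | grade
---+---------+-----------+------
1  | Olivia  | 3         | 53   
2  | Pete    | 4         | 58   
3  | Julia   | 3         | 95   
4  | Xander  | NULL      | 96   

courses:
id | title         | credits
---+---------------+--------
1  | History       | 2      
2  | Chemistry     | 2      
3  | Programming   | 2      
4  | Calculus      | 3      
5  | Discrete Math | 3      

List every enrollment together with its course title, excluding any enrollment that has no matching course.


INNER JOIN keeps only enrollments rows whose course_id matches an id in courses. Walk through each enrollment:
  - enrollment 1 (Olivia): course_id=3 -> matches Programming
  - enrollment 2 (Pete): course_id=4 -> matches Calculus
  - enrollment 3 (Julia): course_id=3 -> matches Programming
  - enrollment 4 (Xander): course_id=NULL, no match -> dropped
So 1 of 4 rows is dropped.

SQL:
SELECT a.student, b.title AS course
FROM enrollments a
INNER JOIN courses b ON a.course_id = b.id

Result:
student | course     
--------+------------
Olivia  | Programming
Pete    | Calculus   
Julia   | Programming


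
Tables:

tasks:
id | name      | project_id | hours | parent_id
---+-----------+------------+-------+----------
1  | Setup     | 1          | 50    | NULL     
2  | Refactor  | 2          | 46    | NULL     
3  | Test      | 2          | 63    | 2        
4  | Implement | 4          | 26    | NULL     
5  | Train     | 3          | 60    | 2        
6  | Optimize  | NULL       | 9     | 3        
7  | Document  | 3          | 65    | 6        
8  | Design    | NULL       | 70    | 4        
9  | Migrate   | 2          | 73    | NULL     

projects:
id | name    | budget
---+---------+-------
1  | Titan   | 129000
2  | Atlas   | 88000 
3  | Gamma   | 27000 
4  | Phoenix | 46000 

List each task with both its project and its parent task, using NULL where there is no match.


Two LEFT JOINs from the same base table tasks: one to projects via project_id, one to tasks itself via parent_id. Both are LEFT so every task is preserved.
Match against projects:
  - task 1 (Setup): project_id=1 -> matches Titan
  - task 2 (Refactor): project_id=2 -> matches Atlas
  - task 3 (Test): project_id=2 -> matches Atlas
  - task 4 (Implement): project_id=4 -> matches Phoenix
  - task 5 (Train): project_id=3 -> matches Gamma
  - task 6 (Optimize): project_id=NULL, no match -> kept with NULL
  - task 7 (Document): project_id=3 -> matches Gamma
  - task 8 (Design): project_id=NULL, no match -> kept with NULL
  - task 9 (Migrate): project_id=2 -> matches Atlas
Match against tasks (self):
  - task 1 (Setup): parent_id=NULL -> NULL
  - task 2 (Refactor): parent_id=NULL -> NULL
  - task 3 (Test): parent_id=2 -> Refactor
  - task 4 (Implement): parent_id=NULL -> NULL
  - task 5 (Train): parent_id=2 -> Refactor
  - task 6 (Optimize): parent_id=3 -> Test
  - task 7 (Document): parent_id=6 -> Optimize
  - task 8 (Design): parent_id=4 -> Implement
  - task 9 (Migrate): parent_id=NULL -> NULL

SQL:
SELECT a.name, b.name AS project, c.name AS parent
FROM tasks a
LEFT JOIN projects b ON a.project_id = b.id
LEFT JOIN tasks c ON a.parent_id = c.id

Result:
name      | project | parent   
----------+---------+----------
Setup     | Titan   | NULL     
Refactor  | Atlas   | NULL     
Test      | Atlas   | Refactor 
Implement | Phoenix | NULL     
Train     | Gamma   | Refactor 
Optimize  | NULL    | Test     
Document  | Gamma   | Optimize 
Design    | NULL    | Implement
Migrate   | Atlas   | NULL     


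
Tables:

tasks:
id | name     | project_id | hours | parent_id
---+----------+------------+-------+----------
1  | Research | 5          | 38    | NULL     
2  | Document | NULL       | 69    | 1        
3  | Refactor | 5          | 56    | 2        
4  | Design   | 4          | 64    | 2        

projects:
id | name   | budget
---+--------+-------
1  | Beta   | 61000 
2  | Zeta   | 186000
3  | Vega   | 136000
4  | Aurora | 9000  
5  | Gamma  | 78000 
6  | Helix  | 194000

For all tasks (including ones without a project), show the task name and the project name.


LEFT JOIN keeps every row from tasks (the left table); where project_id has no match in projects, the project columns become NULL. Walk through each task:
  - task 1 (Research): project_id=5 -> matches Gamma
  - task 2 (Document): project_id=NULL, no match -> kept with NULL
  - task 3 (Refactor): project_id=5 -> matches Gamma
  - task 4 (Design): project_id=4 -> matches Aurora
All 4 rows appear; 1 has NULL project.

SQL:
SELECT a.name, b.name AS project
FROM tasks a
LEFT JOIN projects b ON a.project_id = b.id

Result:
name     | project
---------+--------
Research | Gamma  
Document | NULL   
Refactor | Gamma  
Design   | Aurora 


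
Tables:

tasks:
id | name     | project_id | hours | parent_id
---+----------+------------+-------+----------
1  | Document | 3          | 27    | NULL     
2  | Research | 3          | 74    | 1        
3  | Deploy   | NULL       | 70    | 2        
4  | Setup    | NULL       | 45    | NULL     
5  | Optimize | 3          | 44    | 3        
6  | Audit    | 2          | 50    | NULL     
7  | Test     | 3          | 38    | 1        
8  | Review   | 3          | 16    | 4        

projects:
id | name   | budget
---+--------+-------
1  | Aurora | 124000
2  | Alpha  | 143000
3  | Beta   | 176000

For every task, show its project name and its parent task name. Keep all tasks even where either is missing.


Two LEFT JOINs from the same base table tasks: one to projects via project_id, one to tasks itself via parent_id. Both are LEFT so every task is preserved.
Match against projects:
  - task 1 (Document): project_id=3 -> matches Beta
  - task 2 (Research): project_id=3 -> matches Beta
  - task 3 (Deploy): project_id=NULL, no match -> kept with NULL
  - task 4 (Setup): project_id=NULL, no match -> kept with NULL
  - task 5 (Optimize): project_id=3 -> matches Beta
  - task 6 (Audit): project_id=2 -> matches Alpha
  - task 7 (Test): project_id=3 -> matches Beta
  - task 8 (Review): project_id=3 -> matches Beta
Match against tasks (self):
  - task 1 (Document): parent_id=NULL -> NULL
  - task 2 (Research): parent_id=1 -> Document
  - task 3 (Deploy): parent_id=2 -> Research
  - task 4 (Setup): parent_id=NULL -> NULL
  - task 5 (Optimize): parent_id=3 -> Deploy
  - task 6 (Audit): parent_id=NULL -> NULL
  - task 7 (Test): parent_id=1 -> Document
  - task 8 (Review): parent_id=4 -> Setup

SQL:
SELECT a.name, b.name AS project, c.name AS parent
FROM tasks a
LEFT JOIN projects b ON a.project_id = b.id
LEFT JOIN tasks c ON a.parent_id = c.id

Result:
name     | project | parent  
---------+---------+---------
Document | Beta    | NULL    
Research | Beta    | Document
Deploy   | NULL    | Research
Setup    | NULL    | NULL    
Optimize | Beta    | Deploy  
Audit    | Alpha   | NULL    
Test     | Beta    | Document
Review   | Beta    | Setup   


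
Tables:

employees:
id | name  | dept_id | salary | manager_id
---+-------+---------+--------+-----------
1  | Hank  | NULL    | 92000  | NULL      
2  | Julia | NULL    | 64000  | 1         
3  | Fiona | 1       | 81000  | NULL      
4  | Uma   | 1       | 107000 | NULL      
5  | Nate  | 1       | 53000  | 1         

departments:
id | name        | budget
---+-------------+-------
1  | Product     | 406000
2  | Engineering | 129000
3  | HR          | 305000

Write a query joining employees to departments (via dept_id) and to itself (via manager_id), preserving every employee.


Two LEFT JOINs from the same base table employees: one to departments via dept_id, one to employees itself via manager_id. Both are LEFT so every employee is preserved.
Match against departments:
  - employee 1 (Hank): dept_id=NULL, no match -> kept with NULL
  - employee 2 (Julia): dept_id=NULL, no match -> kept with NULL
  - employee 3 (Fiona): dept_id=1 -> matches Product
  - employee 4 (Uma): dept_id=1 -> matches Product
  - employee 5 (Nate): dept_id=1 -> matches Product
Match against employees (self):
  - employee 1 (Hank): manager_id=NULL -> NULL
  - employee 2 (Julia): manager_id=1 -> Hank
  - employee 3 (Fiona): manager_id=NULL -> NULL
  - employee 4 (Uma): manager_id=NULL -> NULL
  - employee 5 (Nate): manager_id=1 -> Hank

SQL:
SELECT a.name, b.name AS department, c.name AS manager
FROM employees a
LEFT JOIN departments b ON a.dept_id = b.id
LEFT JOIN employees c ON a.manager_id = c.id

Result:
name  | department | manager
------+------------+--------
Hank  | NULL       | NULL   
Julia | NULL       | Hank   
Fiona | Product    | NULL   
Uma   | Product    | NULL   
Nate  | Product    | Hank   


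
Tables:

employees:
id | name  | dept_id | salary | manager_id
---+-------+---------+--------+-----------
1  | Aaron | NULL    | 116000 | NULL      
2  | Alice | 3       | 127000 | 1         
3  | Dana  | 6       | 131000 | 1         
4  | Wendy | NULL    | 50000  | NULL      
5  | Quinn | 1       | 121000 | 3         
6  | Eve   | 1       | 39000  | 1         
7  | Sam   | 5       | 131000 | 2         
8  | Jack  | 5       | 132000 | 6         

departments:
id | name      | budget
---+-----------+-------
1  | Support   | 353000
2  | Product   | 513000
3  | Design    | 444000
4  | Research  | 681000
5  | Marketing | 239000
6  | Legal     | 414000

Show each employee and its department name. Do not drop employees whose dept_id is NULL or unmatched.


LEFT JOIN keeps every row from employees (the left table); where dept_id has no match in departments, the department columns become NULL. Walk through each employee:
  - employee 1 (Aaron): dept_id=NULL, no match -> kept with NULL
  - employee 2 (Alice): dept_id=3 -> matches Design
  - employee 3 (Dana): dept_id=6 -> matches Legal
  - employee 4 (Wendy): dept_id=NULL, no match -> kept with NULL
  - employee 5 (Quinn): dept_id=1 -> matches Support
  - employee 6 (Eve): dept_id=1 -> matches Support
  - employee 7 (Sam): dept_id=5 -> matches Marketing
  - employee 8 (Jack): dept_id=5 -> matches Marketing
All 8 rows appear; 2 have NULL department.

SQL:
SELECT a.name, b.name AS department
FROM employees a
LEFT JOIN departments b ON a.dept_id = b.id

Result:
name  | department
------+-----------
Aaron | NULL      
Alice | Design    
Dana  | Legal     
Wendy | NULL      
Quinn | Support   
Eve   | Support   
Sam   | Marketing 
Jack  | Marketing 


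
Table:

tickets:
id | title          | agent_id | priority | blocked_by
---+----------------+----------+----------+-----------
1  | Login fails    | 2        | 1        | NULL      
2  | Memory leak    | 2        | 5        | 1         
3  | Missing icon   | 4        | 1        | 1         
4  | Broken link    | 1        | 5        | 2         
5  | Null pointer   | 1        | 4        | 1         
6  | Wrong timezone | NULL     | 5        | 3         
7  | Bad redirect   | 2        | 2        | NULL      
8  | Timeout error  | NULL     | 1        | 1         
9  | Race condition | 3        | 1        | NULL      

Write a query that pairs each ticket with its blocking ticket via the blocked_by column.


This is a self-join: tickets is joined to a second copy of itself, matching each row's blocked_by to another row's id. Use LEFT JOIN so rows with blocked_by=NULL are kept.
  - ticket 1 (Login fails): blocked_by=NULL -> NULL
  - ticket 2 (Memory leak): blocked_by=1 -> Login fails
  - ticket 3 (Missing icon): blocked_by=1 -> Login fails
  - ticket 4 (Broken link): blocked_by=2 -> Memory leak
  - ticket 5 (Null pointer): blocked_by=1 -> Login fails
  - ticket 6 (Wrong timezone): blocked_by=3 -> Missing icon
  - ticket 7 (Bad redirect): blocked_by=NULL -> NULL
  - ticket 8 (Timeout error): blocked_by=1 -> Login fails
  - ticket 9 (Race condition): blocked_by=NULL -> NULL

SQL:
SELECT a.title AS item, b.title AS blocked_by
FROM tickets a
LEFT JOIN tickets b ON a.blocked_by = b.id

Result:
item           | blocked_by  
---------------+-------------
Login fails    | NULL        
Memory leak    | Login fails 
Missing icon   | Login fails 
Broken link    | Memory leak 
Null pointer   | Login fails 
Wrong timezone | Missing icon
Bad redirect   | NULL        
Timeout error  | Login fails 
Race condition | NULL        


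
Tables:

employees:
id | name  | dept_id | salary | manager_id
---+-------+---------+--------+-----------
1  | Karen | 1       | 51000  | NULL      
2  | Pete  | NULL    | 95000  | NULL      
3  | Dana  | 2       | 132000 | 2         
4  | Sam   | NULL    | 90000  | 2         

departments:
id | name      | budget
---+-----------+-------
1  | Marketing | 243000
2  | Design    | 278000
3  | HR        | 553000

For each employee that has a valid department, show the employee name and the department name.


INNER JOIN keeps only employees rows whose dept_id matches an id in departments. Walk through each employee:
  - employee 1 (Karen): dept_id=1 -> matches Marketing
  - employee 2 (Pete): dept_id=NULL, no match -> dropped
  - employee 3 (Dana): dept_id=2 -> matches Design
  - employee 4 (Sam): dept_id=NULL, no match -> dropped
So 2 of 4 rows are dropped.

SQL:
SELECT a.name, b.name AS department
FROM employees a
INNER JOIN departments b ON a.dept_id = b.id

Result:
name  | department
------+-----------
Karen | Marketing 
Dana  | Design    


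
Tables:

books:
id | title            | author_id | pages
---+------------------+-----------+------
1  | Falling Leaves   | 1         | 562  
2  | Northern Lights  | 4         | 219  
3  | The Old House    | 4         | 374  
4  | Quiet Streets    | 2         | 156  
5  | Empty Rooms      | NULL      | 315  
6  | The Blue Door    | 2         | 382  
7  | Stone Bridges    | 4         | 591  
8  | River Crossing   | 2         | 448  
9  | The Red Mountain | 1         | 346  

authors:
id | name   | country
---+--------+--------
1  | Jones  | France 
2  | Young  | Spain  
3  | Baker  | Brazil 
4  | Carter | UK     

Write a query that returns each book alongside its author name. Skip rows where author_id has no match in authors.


INNER JOIN keeps only books rows whose author_id matches an id in authors. Walk through each book:
  - book 1 (Falling Leaves): author_id=1 -> matches Jones
  - book 2 (Northern Lights): author_id=4 -> matches Carter
  - book 3 (The Old House): author_id=4 -> matches Carter
  - book 4 (Quiet Streets): author_id=2 -> matches Young
  - book 5 (Empty Rooms): author_id=NULL, no match -> dropped
  - book 6 (The Blue Door): author_id=2 -> matches Young
  - book 7 (Stone Bridges): author_id=4 -> matches Carter
  - book 8 (River Crossing): author_id=2 -> matches Young
  - book 9 (The Red Mountain): author_id=1 -> matches Jones
So 1 of 9 rows is dropped.

SQL:
SELECT a.title, b.name AS author
FROM books a
INNER JOIN authors b ON a.author_id = b.id

Result:
title            | author
-----------------+-------
Falling Leaves   | Jones 
Northern Lights  | Carter
The Old House    | Carter
Quiet Streets    | Young 
The Blue Door    | Young 
Stone Bridges    | Carter
River Crossing   | Young 
The Red Mountain | Jones 


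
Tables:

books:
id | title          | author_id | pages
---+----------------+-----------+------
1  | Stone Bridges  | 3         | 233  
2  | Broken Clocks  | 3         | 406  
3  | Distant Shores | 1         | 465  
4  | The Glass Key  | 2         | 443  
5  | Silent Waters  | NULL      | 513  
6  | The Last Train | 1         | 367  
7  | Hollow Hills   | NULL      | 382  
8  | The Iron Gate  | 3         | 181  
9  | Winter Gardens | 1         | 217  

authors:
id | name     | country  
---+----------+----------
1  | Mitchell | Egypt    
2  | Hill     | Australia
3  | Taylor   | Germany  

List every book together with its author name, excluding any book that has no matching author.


INNER JOIN keeps only books rows whose author_id matches an id in authors. Walk through each book:
  - book 1 (Stone Bridges): author_id=3 -> matches Taylor
  - book 2 (Broken Clocks): author_id=3 -> matches Taylor
  - book 3 (Distant Shores): author_id=1 -> matches Mitchell
  - book 4 (The Glass Key): author_id=2 -> matches Hill
  - book 5 (Silent Waters): author_id=NULL, no match -> dropped
  - book 6 (The Last Train): author_id=1 -> matches Mitchell
  - book 7 (Hollow Hills): author_id=NULL, no match -> dropped
  - book 8 (The Iron Gate): author_id=3 -> matches Taylor
  - book 9 (Winter Gardens): author_id=1 -> matches Mitchell
So 2 of 9 rows are dropped.

SQL:
SELECT a.title, b.name AS author
FROM books a
INNER JOIN authors b ON a.author_id = b.id

Result:
title          | author  
---------------+---------
Stone Bridges  | Taylor  
Broken Clocks  | Taylor  
Distant Shores | Mitchell
The Glass Key  | Hill    
The Last Train | Mitchell
The Iron Gate  | Taylor  
Winter Gardens | Mitchell


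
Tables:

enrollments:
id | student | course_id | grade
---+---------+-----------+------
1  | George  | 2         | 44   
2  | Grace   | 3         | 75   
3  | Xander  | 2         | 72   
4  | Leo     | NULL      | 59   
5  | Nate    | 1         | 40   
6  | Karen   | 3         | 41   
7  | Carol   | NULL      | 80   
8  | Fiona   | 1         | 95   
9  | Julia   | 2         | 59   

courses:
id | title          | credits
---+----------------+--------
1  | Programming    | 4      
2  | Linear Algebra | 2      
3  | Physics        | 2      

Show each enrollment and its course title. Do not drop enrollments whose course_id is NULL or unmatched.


LEFT JOIN keeps every row from enrollments (the left table); where course_id has no match in courses, the course columns become NULL. Walk through each enrollment:
  - enrollment 1 (George): course_id=2 -> matches Linear Algebra
  - enrollment 2 (Grace): course_id=3 -> matches Physics
  - enrollment 3 (Xander): course_id=2 -> matches Linear Algebra
  - enrollment 4 (Leo): course_id=NULL, no match -> kept with NULL
  - enrollment 5 (Nate): course_id=1 -> matches Programming
  - enrollment 6 (Karen): course_id=3 -> matches Physics
  - enrollment 7 (Carol): course_id=NULL, no match -> kept with NULL
  - enrollment 8 (Fiona): course_id=1 -> matches Programming
  - enrollment 9 (Julia): course_id=2 -> matches Linear Algebra
All 9 rows appear; 2 have NULL course.

SQL:
SELECT a.student, b.title AS course
FROM enrollments a
LEFT JOIN courses b ON a.course_id = b.id

Result:
student | course        
--------+---------------
George  | Linear Algebra
Grace   | Physics       
Xander  | Linear Algebra
Leo     | NULL          
Nate    | Programming   
Karen   | Physics       
Carol   | NULL          
Fiona   | Programming   
Julia   | Linear Algebra


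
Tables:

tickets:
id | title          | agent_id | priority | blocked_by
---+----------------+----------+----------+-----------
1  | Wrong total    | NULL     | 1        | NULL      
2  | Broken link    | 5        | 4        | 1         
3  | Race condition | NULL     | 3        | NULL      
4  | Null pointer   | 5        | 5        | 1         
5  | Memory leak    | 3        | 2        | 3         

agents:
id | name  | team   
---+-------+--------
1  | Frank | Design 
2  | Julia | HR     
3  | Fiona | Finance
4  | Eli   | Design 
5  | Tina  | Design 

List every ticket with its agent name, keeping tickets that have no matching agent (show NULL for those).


LEFT JOIN keeps every row from tickets (the left table); where agent_id has no match in agents, the agent columns become NULL. Walk through each ticket:
  - ticket 1 (Wrong total): agent_id=NULL, no match -> kept with NULL
  - ticket 2 (Broken link): agent_id=5 -> matches Tina
  - ticket 3 (Race condition): agent_id=NULL, no match -> kept with NULL
  - ticket 4 (Null pointer): agent_id=5 -> matches Tina
  - ticket 5 (Memory leak): agent_id=3 -> matches Fiona
All 5 rows appear; 2 have NULL agent.

SQL:
SELECT a.title, b.name AS agent
FROM tickets a
LEFT JOIN agents b ON a.agent_id = b.id

Result:
title          | agent
---------------+------
Wrong total    | NULL 
Broken link    | Tina 
Race condition | NULL 
Null pointer   | Tina 
Memory leak    | Fiona


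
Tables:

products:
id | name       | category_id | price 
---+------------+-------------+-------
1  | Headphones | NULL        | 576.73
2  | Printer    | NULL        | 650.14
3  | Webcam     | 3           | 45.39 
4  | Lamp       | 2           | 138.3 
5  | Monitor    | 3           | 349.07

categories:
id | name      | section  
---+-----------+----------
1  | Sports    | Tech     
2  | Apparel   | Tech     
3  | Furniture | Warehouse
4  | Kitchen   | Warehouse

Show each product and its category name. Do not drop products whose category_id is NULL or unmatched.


LEFT JOIN keeps every row from products (the left table); where category_id has no match in categories, the category columns become NULL. Walk through each product:
  - product 1 (Headphones): category_id=NULL, no match -> kept with NULL
  - product 2 (Printer): category_id=NULL, no match -> kept with NULL
  - product 3 (Webcam): category_id=3 -> matches Furniture
  - product 4 (Lamp): category_id=2 -> matches Apparel
  - product 5 (Monitor): category_id=3 -> matches Furniture
All 5 rows appear; 2 have NULL category.

SQL:
SELECT a.name, b.name AS category
FROM products a
LEFT JOIN categories b ON a.category_id = b.id

Result:
name       | category 
-----------+----------
Headphones | NULL     
Printer    | NULL     
Webcam     | Furniture
Lamp       | Apparel  
Monitor    | Furniture


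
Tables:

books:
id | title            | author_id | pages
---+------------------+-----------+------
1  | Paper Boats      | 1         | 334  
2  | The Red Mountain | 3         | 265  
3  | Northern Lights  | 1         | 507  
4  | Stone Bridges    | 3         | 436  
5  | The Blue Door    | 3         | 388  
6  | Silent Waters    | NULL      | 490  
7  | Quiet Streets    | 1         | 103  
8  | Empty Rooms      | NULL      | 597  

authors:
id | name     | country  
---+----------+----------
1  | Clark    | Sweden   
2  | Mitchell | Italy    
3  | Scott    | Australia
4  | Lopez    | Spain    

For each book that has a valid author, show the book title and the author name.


INNER JOIN keeps only books rows whose author_id matches an id in authors. Walk through each book:
  - book 1 (Paper Boats): author_id=1 -> matches Clark
  - book 2 (The Red Mountain): author_id=3 -> matches Scott
  - book 3 (Northern Lights): author_id=1 -> matches Clark
  - book 4 (Stone Bridges): author_id=3 -> matches Scott
  - book 5 (The Blue Door): author_id=3 -> matches Scott
  - book 6 (Silent Waters): author_id=NULL, no match -> dropped
  - book 7 (Quiet Streets): author_id=1 -> matches Clark
  - book 8 (Empty Rooms): author_id=NULL, no match -> dropped
So 2 of 8 rows are dropped.

SQL:
SELECT a.title, b.name AS author
FROM books a
INNER JOIN authors b ON a.author_id = b.id

Result:
title            | author
-----------------+-------
Paper Boats      | Clark 
The Red Mountain | Scott 
Northern Lights  | Clark 
Stone Bridges    | Scott 
The Blue Door    | Scott 
Quiet Streets    | Clark 


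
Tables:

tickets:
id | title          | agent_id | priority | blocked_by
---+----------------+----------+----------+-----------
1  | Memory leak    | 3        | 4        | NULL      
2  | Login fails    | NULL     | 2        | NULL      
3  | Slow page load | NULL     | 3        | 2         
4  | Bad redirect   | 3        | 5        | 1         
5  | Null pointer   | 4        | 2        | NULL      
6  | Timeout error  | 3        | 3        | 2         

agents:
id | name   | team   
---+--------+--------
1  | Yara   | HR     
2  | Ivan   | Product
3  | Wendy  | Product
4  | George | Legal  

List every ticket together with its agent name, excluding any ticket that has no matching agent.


INNER JOIN keeps only tickets rows whose agent_id matches an id in agents. Walk through each ticket:
  - ticket 1 (Memory leak): agent_id=3 -> matches Wendy
  - ticket 2 (Login fails): agent_id=NULL, no match -> dropped
  - ticket 3 (Slow page load): agent_id=NULL, no match -> dropped
  - ticket 4 (Bad redirect): agent_id=3 -> matches Wendy
  - ticket 5 (Null pointer): agent_id=4 -> matches George
  - ticket 6 (Timeout error): agent_id=3 -> matches Wendy
So 2 of 6 rows are dropped.

SQL:
SELECT a.title, b.name AS agent
FROM tickets a
INNER JOIN agents b ON a.agent_id = b.id

Result:
title         | agent 
--------------+-------
Memory leak   | Wendy 
Bad redirect  | Wendy 
Null pointer  | George
Timeout error | Wendy 


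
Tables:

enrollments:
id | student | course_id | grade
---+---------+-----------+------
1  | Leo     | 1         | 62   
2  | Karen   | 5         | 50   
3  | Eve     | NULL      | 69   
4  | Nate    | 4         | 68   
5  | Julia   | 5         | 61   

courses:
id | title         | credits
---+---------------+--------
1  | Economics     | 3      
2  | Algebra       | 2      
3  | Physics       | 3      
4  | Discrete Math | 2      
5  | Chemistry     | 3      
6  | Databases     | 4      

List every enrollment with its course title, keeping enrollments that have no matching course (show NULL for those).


LEFT JOIN keeps every row from enrollments (the left table); where course_id has no match in courses, the course columns become NULL. Walk through each enrollment:
  - enrollment 1 (Leo): course_id=1 -> matches Economics
  - enrollment 2 (Karen): course_id=5 -> matches Chemistry
  - enrollment 3 (Eve): course_id=NULL, no match -> kept with NULL
  - enrollment 4 (Nate): course_id=4 -> matches Discrete Math
  - enrollment 5 (Julia): course_id=5 -> matches Chemistry
All 5 rows appear; 1 has NULL course.

SQL:
SELECT a.student, b.title AS course
FROM enrollments a
LEFT JOIN courses b ON a.course_id = b.id

Result:
student | course       
--------+--------------
Leo     | Economics    
Karen   | Chemistry    
Eve     | NULL         
Nate    | Discrete Math
Julia   | Chemistry    


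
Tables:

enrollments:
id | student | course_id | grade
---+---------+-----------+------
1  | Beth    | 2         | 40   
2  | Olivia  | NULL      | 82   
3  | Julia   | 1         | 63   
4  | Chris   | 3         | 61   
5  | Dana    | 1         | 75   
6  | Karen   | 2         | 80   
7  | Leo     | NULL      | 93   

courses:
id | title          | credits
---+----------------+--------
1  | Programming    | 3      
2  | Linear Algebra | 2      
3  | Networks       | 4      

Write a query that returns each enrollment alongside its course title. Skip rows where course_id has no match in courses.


INNER JOIN keeps only enrollments rows whose course_id matches an id in courses. Walk through each enrollment:
  - enrollment 1 (Beth): course_id=2 -> matches Linear Algebra
  - enrollment 2 (Olivia): course_id=NULL, no match -> dropped
  - enrollment 3 (Julia): course_id=1 -> matches Programming
  - enrollment 4 (Chris): course_id=3 -> matches Networks
  - enrollment 5 (Dana): course_id=1 -> matches Programming
  - enrollment 6 (Karen): course_id=2 -> matches Linear Algebra
  - enrollment 7 (Leo): course_id=NULL, no match -> dropped
So 2 of 7 rows are dropped.

SQL:
SELECT a.student, b.title AS course
FROM enrollments a
INNER JOIN courses b ON a.course_id = b.id

Result:
student | course        
--------+---------------
Beth    | Linear Algebra
Julia   | Programming   
Chris   | Networks      
Dana    | Programming   
Karen   | Linear Algebra


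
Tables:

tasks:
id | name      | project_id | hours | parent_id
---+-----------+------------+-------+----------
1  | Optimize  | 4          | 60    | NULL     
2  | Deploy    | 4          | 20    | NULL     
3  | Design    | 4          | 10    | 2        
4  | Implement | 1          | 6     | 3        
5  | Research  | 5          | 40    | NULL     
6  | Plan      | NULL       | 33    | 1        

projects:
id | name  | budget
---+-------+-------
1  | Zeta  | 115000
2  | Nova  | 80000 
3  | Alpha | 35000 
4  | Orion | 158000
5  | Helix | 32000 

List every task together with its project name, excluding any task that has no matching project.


INNER JOIN keeps only tasks rows whose project_id matches an id in projects. Walk through each task:
  - task 1 (Optimize): project_id=4 -> matches Orion
  - task 2 (Deploy): project_id=4 -> matches Orion
  - task 3 (Design): project_id=4 -> matches Orion
  - task 4 (Implement): project_id=1 -> matches Zeta
  - task 5 (Research): project_id=5 -> matches Helix
  - task 6 (Plan): project_id=NULL, no match -> dropped
So 1 of 6 rows is dropped.

SQL:
SELECT a.name, b.name AS project
FROM tasks a
INNER JOIN projects b ON a.project_id = b.id

Result:
name      | project
----------+--------
Optimize  | Orion  
Deploy    | Orion  
Design    | Orion  
Implement | Zeta   
Research  | Helix  


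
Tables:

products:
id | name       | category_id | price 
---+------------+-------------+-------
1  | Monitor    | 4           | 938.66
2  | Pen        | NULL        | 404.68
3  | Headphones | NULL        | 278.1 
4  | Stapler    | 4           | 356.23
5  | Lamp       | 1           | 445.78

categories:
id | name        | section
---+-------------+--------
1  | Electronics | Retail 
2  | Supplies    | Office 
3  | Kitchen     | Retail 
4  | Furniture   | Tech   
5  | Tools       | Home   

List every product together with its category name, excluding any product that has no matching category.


INNER JOIN keeps only products rows whose category_id matches an id in categories. Walk through each product:
  - product 1 (Monitor): category_id=4 -> matches Furniture
  - product 2 (Pen): category_id=NULL, no match -> dropped
  - product 3 (Headphones): category_id=NULL, no match -> dropped
  - product 4 (Stapler): category_id=4 -> matches Furniture
  - product 5 (Lamp): category_id=1 -> matches Electronics
So 2 of 5 rows are dropped.

SQL:
SELECT a.name, b.name AS category
FROM products a
INNER JOIN categories b ON a.category_id = b.id

Result:
name    | category   
--------+------------
Monitor | Furniture  
Stapler | Furniture  
Lamp    | Electronics


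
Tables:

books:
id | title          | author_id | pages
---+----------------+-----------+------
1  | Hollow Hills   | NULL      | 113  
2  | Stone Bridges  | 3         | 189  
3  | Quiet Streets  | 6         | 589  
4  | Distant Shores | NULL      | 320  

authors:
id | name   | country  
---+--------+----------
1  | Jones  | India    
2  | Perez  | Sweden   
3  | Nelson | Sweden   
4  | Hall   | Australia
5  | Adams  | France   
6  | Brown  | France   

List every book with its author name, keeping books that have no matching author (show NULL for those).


LEFT JOIN keeps every row from books (the left table); where author_id has no match in authors, the author columns become NULL. Walk through each book:
  - book 1 (Hollow Hills): author_id=NULL, no match -> kept with NULL
  - book 2 (Stone Bridges): author_id=3 -> matches Nelson
  - book 3 (Quiet Streets): author_id=6 -> matches Brown
  - book 4 (Distant Shores): author_id=NULL, no match -> kept with NULL
All 4 rows appear; 2 have NULL author.

SQL:
SELECT a.title, b.name AS author
FROM books a
LEFT JOIN authors b ON a.author_id = b.id

Result:
title          | author
---------------+-------
Hollow Hills   | NULL  
Stone Bridges  | Nelson
Quiet Streets  | Brown 
Distant Shores | NULL  


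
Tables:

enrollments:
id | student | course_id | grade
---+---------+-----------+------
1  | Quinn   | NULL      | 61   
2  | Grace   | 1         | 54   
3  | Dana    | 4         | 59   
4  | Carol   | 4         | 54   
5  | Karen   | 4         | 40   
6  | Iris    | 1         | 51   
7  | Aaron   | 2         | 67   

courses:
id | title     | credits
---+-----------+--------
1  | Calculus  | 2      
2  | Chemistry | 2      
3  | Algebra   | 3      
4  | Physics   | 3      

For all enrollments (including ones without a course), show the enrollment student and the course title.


LEFT JOIN keeps every row from enrollments (the left table); where course_id has no match in courses, the course columns become NULL. Walk through each enrollment:
  - enrollment 1 (Quinn): course_id=NULL, no match -> kept with NULL
  - enrollment 2 (Grace): course_id=1 -> matches Calculus
  - enrollment 3 (Dana): course_id=4 -> matches Physics
  - enrollment 4 (Carol): course_id=4 -> matches Physics
  - enrollment 5 (Karen): course_id=4 -> matches Physics
  - enrollment 6 (Iris): course_id=1 -> matches Calculus
  - enrollment 7 (Aaron): course_id=2 -> matches Chemistry
All 7 rows appear; 1 has NULL course.

SQL:
SELECT a.student, b.title AS course
FROM enrollments a
LEFT JOIN courses b ON a.course_id = b.id

Result:
student | course   
--------+----------
Quinn   | NULL     
Grace   | Calculus 
Dana    | Physics  
Carol   | Physics  
Karen   | Physics  
Iris    | Calculus 
Aaron   | Chemistry


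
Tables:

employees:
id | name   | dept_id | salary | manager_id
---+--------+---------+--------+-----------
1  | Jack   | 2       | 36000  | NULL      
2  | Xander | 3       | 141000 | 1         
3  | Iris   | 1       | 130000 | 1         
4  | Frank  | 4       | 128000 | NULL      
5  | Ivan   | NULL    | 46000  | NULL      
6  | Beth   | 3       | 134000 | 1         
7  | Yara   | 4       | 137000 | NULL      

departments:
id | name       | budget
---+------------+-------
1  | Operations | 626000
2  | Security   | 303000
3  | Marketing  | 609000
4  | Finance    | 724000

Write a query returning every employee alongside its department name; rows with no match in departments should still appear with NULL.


LEFT JOIN keeps every row from employees (the left table); where dept_id has no match in departments, the department columns become NULL. Walk through each employee:
  - employee 1 (Jack): dept_id=2 -> matches Security
  - employee 2 (Xander): dept_id=3 -> matches Marketing
  - employee 3 (Iris): dept_id=1 -> matches Operations
  - employee 4 (Frank): dept_id=4 -> matches Finance
  - employee 5 (Ivan): dept_id=NULL, no match -> kept with NULL
  - employee 6 (Beth): dept_id=3 -> matches Marketing
  - employee 7 (Yara): dept_id=4 -> matches Finance
All 7 rows appear; 1 has NULL department.

SQL:
SELECT a.name, b.name AS department
FROM employees a
LEFT JOIN departments b ON a.dept_id = b.id

Result:
name   | department
-------+-----------
Jack   | Security  
Xander | Marketing 
Iris   | Operations
Frank  | Finance   
Ivan   | NULL      
Beth   | Marketing 
Yara   | Finance   
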